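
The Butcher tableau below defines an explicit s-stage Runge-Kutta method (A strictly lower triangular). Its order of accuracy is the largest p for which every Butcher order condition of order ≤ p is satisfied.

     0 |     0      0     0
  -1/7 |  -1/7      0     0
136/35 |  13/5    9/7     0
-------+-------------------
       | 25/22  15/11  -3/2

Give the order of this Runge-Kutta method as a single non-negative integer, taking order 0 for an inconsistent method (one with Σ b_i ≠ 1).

1

b = (25/22, 15/11, -3/2)
c = (0, -1/7, 136/35)
Ac = (0, 0, -9/49)
Σ b_i: 25/22·1 + 15/11·1 + (-3/2)·1 = 1 ✓
b·c: 15/11·(-1/7) + (-3/2)·136/35 = -2319/385 ≠ 1/2 ⇒ order 1.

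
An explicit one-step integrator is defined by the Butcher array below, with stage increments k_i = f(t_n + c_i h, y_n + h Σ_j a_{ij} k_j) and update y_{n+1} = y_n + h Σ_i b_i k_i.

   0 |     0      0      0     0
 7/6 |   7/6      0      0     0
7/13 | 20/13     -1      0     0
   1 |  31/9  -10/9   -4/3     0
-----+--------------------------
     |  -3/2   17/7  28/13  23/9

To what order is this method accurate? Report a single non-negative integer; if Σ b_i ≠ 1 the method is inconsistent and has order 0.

b = (-3/2, 17/7, 28/13, 23/9)
c = (0, 7/6, 7/13, 1)
Ac = (0, 0, -7/6, -707/351)
Σ b_i: (-3/2)·1 + 17/7·1 + 28/13·1 + 23/9·1 = 9235/1638 ≠ 1 ⇒ order 0.

0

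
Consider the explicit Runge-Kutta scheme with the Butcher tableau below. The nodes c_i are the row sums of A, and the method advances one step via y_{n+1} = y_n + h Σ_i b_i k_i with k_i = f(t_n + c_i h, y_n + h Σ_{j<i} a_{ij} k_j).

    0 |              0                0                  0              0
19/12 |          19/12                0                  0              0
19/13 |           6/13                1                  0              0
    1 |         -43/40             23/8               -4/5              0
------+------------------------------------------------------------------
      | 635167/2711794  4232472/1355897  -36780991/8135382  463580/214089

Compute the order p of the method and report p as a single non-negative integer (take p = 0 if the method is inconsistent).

b = (635167/2711794, 4232472/1355897, -36780991/8135382, 463580/214089)
c = (0, 19/12, 19/13, 1)
Ac = (0, 0, 19/12, 21109/6240)
Σ b_i: 635167/2711794·1 + 4232472/1355897·1 + (-36780991/8135382)·1 + 463580/214089·1 = 1 ✓
b·c: 4232472/1355897·19/12 + (-36780991/8135382)·19/13 + 463580/214089·1 = 1/2 ✓
b·c²: 4232472/1355897·361/144 + (-36780991/8135382)·361/169 + 463580/214089·1 = 1/3 ✓
b·Ac: (-36780991/8135382)·19/12 + 463580/214089·21109/6240 = 1/6 ✓
b·c³: 4232472/1355897·6859/1728 + (-36780991/8135382)·6859/2197 + 463580/214089·1 = 29449441/66795768 ≠ 1/4 ⇒ order 3.
b·(c∘Ac): (-36780991/8135382)·361/156 + 463580/214089·21109/6240 = -895527/285452 ≠ 1/8
b·Ac²: (-36780991/8135382)·361/144 + 463580/214089·5352547/973440 = 38223877/66795768 ≠ 1/12
b·A²c: 463580/214089·(-19/15) = -1761604/642267 ≠ 1/24

3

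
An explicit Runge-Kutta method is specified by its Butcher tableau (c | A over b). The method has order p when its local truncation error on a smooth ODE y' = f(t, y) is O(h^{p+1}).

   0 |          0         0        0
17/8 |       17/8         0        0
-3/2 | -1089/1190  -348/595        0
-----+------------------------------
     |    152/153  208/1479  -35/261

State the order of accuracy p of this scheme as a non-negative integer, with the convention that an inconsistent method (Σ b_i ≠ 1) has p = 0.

b = (152/153, 208/1479, -35/261)
c = (0, 17/8, -3/2)
Ac = (0, 0, -87/70)
Σ b_i: 152/153·1 + 208/1479·1 + (-35/261)·1 = 1 ✓
b·c: 208/1479·17/8 + (-35/261)·(-3/2) = 1/2 ✓
b·c²: 208/1479·289/64 + (-35/261)·9/4 = 1/3 ✓
b·Ac: (-35/261)·(-87/70) = 1/6 ✓; 3 stages ⇒ order 3.

3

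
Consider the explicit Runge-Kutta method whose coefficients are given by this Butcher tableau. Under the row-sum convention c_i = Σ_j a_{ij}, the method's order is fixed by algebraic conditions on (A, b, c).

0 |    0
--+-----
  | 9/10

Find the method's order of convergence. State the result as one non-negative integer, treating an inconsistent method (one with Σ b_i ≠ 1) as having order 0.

0

b = (9/10)
c = (0)
Σ b_i: 9/10·1 = 9/10 ≠ 1 ⇒ order 0.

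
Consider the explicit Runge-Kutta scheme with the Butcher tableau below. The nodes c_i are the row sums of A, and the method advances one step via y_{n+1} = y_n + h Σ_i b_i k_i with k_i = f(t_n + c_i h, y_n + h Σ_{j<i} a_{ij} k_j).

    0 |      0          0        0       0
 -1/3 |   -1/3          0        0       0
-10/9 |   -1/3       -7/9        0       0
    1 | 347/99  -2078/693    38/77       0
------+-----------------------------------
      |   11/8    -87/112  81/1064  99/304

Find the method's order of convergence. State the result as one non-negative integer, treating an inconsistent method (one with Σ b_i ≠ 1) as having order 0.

4

b = (11/8, -87/112, 81/1064, 99/304)
c = (0, -1/3, -10/9, 1)
Ac = (0, 0, 7/27, 134/297)
Σ b_i: 11/8·1 + (-87/112)·1 + 81/1064·1 + 99/304·1 = 1 ✓
b·c: (-87/112)·(-1/3) + 81/1064·(-10/9) + 99/304·1 = 1/2 ✓
b·c²: (-87/112)·1/9 + 81/1064·100/81 + 99/304·1 = 1/3 ✓
b·Ac: 81/1064·7/27 + 99/304·134/297 = 1/6 ✓
b·c³: (-87/112)·(-1/27) + 81/1064·(-1000/729) + 99/304·1 = 1/4 ✓
b·(c∘Ac): 81/1064·(-70/243) + 99/304·134/297 = 1/8 ✓
b·Ac²: 81/1064·(-7/81) + 99/304·82/297 = 1/12 ✓
b·A²c: 99/304·38/297 = 1/24 ✓; 4 stages ⇒ order 4.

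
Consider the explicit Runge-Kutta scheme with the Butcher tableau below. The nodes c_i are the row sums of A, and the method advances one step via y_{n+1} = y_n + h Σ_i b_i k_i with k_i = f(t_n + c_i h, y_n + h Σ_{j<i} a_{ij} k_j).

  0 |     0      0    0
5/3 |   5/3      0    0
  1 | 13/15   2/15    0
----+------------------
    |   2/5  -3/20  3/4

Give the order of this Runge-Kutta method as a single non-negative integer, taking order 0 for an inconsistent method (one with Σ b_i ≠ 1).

3

b = (2/5, -3/20, 3/4)
c = (0, 5/3, 1)
Ac = (0, 0, 2/9)
Σ b_i: 2/5·1 + (-3/20)·1 + 3/4·1 = 1 ✓
b·c: (-3/20)·5/3 + 3/4·1 = 1/2 ✓
b·c²: (-3/20)·25/9 + 3/4·1 = 1/3 ✓
b·Ac: 3/4·2/9 = 1/6 ✓; 3 stages ⇒ order 3.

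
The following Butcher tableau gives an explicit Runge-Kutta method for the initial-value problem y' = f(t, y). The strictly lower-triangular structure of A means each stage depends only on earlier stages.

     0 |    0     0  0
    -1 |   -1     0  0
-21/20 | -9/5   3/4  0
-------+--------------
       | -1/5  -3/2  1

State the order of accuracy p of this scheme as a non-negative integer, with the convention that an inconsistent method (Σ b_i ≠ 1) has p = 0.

0

b = (-1/5, -3/2, 1)
c = (0, -1, -21/20)
Ac = (0, 0, -3/4)
Σ b_i: (-1/5)·1 + (-3/2)·1 + 1·1 = -7/10 ≠ 1 ⇒ order 0.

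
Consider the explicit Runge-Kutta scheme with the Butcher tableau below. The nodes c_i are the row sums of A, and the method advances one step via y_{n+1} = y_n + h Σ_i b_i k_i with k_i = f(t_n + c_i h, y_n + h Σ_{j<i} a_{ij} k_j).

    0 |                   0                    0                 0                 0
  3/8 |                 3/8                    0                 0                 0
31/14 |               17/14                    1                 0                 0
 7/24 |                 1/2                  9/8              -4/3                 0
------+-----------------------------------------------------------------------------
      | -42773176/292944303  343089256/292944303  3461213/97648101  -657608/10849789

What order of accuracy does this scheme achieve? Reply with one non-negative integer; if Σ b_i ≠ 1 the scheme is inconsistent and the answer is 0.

3

b = (-42773176/292944303, 343089256/292944303, 3461213/97648101, -657608/10849789)
c = (0, 3/8, 31/14, 7/24)
Ac = (0, 0, 3/8, -3401/1344)
Σ b_i: (-42773176/292944303)·1 + 343089256/292944303·1 + 3461213/97648101·1 + (-657608/10849789)·1 = 1 ✓
b·c: 343089256/292944303·3/8 + 3461213/97648101·31/14 + (-657608/10849789)·7/24 = 1/2 ✓
b·c²: 343089256/292944303·9/64 + 3461213/97648101·961/196 + (-657608/10849789)·49/576 = 1/3 ✓
b·Ac: 3461213/97648101·3/8 + (-657608/10849789)·(-3401/1344) = 1/6 ✓
b·c³: 343089256/292944303·27/512 + 3461213/97648101·29791/2744 + (-657608/10849789)·343/13824 = 1043079355/2343554424 ≠ 1/4 ⇒ order 3.
b·(c∘Ac): 3461213/97648101·93/112 + (-657608/10849789)·(-3401/4608) = 463504349/6249478464 ≠ 1/8
b·Ac²: 3461213/97648101·9/64 + (-657608/10849789)·(-480125/75264) = 1427698337/3645529104 ≠ 1/12
b·A²c: (-657608/10849789)·(-1/2) = 328804/10849789 ≠ 1/24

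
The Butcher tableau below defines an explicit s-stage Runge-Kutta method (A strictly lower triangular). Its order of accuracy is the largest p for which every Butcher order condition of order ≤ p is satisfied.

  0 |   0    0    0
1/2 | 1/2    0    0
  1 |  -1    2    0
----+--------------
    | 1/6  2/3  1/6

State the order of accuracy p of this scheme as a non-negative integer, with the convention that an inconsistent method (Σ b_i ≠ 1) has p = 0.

3

b = (1/6, 2/3, 1/6)
c = (0, 1/2, 1)
Ac = (0, 0, 1)
Σ b_i: 1/6·1 + 2/3·1 + 1/6·1 = 1 ✓
b·c: 2/3·1/2 + 1/6·1 = 1/2 ✓
b·c²: 2/3·1/4 + 1/6·1 = 1/3 ✓
b·Ac: 1/6·1 = 1/6 ✓; 3 stages ⇒ order 3.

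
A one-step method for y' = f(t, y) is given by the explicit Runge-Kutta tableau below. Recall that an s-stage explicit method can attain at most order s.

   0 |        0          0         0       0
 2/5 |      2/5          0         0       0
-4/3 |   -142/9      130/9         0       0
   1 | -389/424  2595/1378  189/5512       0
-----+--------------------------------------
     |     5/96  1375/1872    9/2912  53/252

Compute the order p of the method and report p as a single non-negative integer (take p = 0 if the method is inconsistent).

b = (5/96, 1375/1872, 9/2912, 53/252)
c = (0, 2/5, -4/3, 1)
Ac = (0, 0, 52/9, 75/106)
Σ b_i: 5/96·1 + 1375/1872·1 + 9/2912·1 + 53/252·1 = 1 ✓
b·c: 1375/1872·2/5 + 9/2912·(-4/3) + 53/252·1 = 1/2 ✓
b·c²: 1375/1872·4/25 + 9/2912·16/9 + 53/252·1 = 1/3 ✓
b·Ac: 9/2912·52/9 + 53/252·75/106 = 1/6 ✓
b·c³: 1375/1872·8/125 + 9/2912·(-64/27) + 53/252·1 = 1/4 ✓
b·(c∘Ac): 9/2912·(-208/27) + 53/252·75/106 = 1/8 ✓
b·Ac²: 9/2912·104/45 + 53/252·96/265 = 1/12 ✓
b·A²c: 53/252·21/106 = 1/24 ✓; 4 stages ⇒ order 4.

4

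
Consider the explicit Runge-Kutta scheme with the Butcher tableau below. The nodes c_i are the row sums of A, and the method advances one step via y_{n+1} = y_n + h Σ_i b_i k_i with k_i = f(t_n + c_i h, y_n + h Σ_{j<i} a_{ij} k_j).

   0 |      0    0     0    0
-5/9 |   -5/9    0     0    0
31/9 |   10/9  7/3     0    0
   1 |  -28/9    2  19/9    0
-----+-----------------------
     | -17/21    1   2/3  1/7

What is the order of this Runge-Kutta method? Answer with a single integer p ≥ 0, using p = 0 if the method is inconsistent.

1

b = (-17/21, 1, 2/3, 1/7)
c = (0, -5/9, 31/9, 1)
Ac = (0, 0, -35/27, 499/81)
Σ b_i: (-17/21)·1 + 1·1 + 2/3·1 + 1/7·1 = 1 ✓
b·c: 1·(-5/9) + 2/3·31/9 + 1/7·1 = 356/189 ≠ 1/2 ⇒ order 1.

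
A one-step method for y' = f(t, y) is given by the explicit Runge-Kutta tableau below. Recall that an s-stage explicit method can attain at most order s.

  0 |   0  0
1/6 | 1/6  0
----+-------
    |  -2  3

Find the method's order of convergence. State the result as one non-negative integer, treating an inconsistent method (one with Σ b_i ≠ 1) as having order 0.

b = (-2, 3)
c = (0, 1/6)
Σ b_i: (-2)·1 + 3·1 = 1 ✓
b·c: 3·1/6 = 1/2 ✓; 2 stages ⇒ order 2.

2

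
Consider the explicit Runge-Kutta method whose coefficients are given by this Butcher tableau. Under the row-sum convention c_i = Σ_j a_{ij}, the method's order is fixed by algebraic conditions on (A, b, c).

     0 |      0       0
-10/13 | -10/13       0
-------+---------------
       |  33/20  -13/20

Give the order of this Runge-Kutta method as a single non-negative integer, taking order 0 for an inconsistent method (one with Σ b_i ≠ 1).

2

b = (33/20, -13/20)
c = (0, -10/13)
Σ b_i: 33/20·1 + (-13/20)·1 = 1 ✓
b·c: (-13/20)·(-10/13) = 1/2 ✓; 2 stages ⇒ order 2.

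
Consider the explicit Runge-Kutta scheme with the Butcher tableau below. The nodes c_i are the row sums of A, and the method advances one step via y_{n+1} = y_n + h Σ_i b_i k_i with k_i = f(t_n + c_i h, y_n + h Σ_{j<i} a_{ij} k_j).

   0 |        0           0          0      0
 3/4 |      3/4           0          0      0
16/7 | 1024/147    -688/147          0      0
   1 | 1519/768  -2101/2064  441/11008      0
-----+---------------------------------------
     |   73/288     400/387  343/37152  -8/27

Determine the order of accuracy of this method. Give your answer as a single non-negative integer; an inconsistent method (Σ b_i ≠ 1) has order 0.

b = (73/288, 400/387, 343/37152, -8/27)
c = (0, 3/4, 16/7, 1)
Ac = (0, 0, -172/49, -43/64)
Σ b_i: 73/288·1 + 400/387·1 + 343/37152·1 + (-8/27)·1 = 1 ✓
b·c: 400/387·3/4 + 343/37152·16/7 + (-8/27)·1 = 1/2 ✓
b·c²: 400/387·9/16 + 343/37152·256/49 + (-8/27)·1 = 1/3 ✓
b·Ac: 343/37152·(-172/49) + (-8/27)·(-43/64) = 1/6 ✓
b·c³: 400/387·27/64 + 343/37152·4096/343 + (-8/27)·1 = 1/4 ✓
b·(c∘Ac): 343/37152·(-2752/343) + (-8/27)·(-43/64) = 1/8 ✓
b·Ac²: 343/37152·(-129/49) + (-8/27)·(-93/256) = 1/12 ✓
b·A²c: (-8/27)·(-9/64) = 1/24 ✓; 4 stages ⇒ order 4.

4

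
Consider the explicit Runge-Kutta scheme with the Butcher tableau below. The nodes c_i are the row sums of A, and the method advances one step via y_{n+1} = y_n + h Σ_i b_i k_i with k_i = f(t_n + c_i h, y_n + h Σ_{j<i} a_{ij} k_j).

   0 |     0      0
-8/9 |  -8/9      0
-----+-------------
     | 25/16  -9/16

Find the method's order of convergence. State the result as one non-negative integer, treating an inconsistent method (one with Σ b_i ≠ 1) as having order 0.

b = (25/16, -9/16)
c = (0, -8/9)
Σ b_i: 25/16·1 + (-9/16)·1 = 1 ✓
b·c: (-9/16)·(-8/9) = 1/2 ✓; 2 stages ⇒ order 2.

2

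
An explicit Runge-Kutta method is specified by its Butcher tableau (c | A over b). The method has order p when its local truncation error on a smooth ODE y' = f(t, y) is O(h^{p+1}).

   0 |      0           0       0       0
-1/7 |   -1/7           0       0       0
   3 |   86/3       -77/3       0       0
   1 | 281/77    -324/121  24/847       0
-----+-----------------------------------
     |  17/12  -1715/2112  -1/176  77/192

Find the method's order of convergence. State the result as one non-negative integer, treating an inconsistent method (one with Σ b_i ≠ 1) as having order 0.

4

b = (17/12, -1715/2112, -1/176, 77/192)
c = (0, -1/7, 3, 1)
Ac = (0, 0, 11/3, 36/77)
Σ b_i: 17/12·1 + (-1715/2112)·1 + (-1/176)·1 + 77/192·1 = 1 ✓
b·c: (-1715/2112)·(-1/7) + (-1/176)·3 + 77/192·1 = 1/2 ✓
b·c²: (-1715/2112)·1/49 + (-1/176)·9 + 77/192·1 = 1/3 ✓
b·Ac: (-1/176)·11/3 + 77/192·36/77 = 1/6 ✓
b·c³: (-1715/2112)·(-1/343) + (-1/176)·27 + 77/192·1 = 1/4 ✓
b·(c∘Ac): (-1/176)·11 + 77/192·36/77 = 1/8 ✓
b·Ac²: (-1/176)·(-11/21) + 77/192·108/539 = 1/12 ✓
b·A²c: 77/192·8/77 = 1/24 ✓; 4 stages ⇒ order 4.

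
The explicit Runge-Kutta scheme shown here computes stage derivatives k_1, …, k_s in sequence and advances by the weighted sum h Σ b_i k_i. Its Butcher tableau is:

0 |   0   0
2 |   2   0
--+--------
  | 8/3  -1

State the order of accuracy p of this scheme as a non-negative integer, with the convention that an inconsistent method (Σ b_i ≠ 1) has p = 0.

b = (8/3, -1)
c = (0, 2)
Σ b_i: 8/3·1 + (-1)·1 = 5/3 ≠ 1 ⇒ order 0.

0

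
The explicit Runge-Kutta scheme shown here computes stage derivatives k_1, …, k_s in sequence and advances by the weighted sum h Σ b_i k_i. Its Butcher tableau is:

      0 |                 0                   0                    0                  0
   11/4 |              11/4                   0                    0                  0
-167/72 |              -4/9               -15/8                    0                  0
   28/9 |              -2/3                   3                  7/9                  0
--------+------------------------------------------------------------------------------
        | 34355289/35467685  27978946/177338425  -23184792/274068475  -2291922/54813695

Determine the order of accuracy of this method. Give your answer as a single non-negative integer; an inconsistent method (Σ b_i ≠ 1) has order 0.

3

b = (34355289/35467685, 27978946/177338425, -23184792/274068475, -2291922/54813695)
c = (0, 11/4, -167/72, 28/9)
Ac = (0, 0, -165/32, 4177/648)
Σ b_i: 34355289/35467685·1 + 27978946/177338425·1 + (-23184792/274068475)·1 + (-2291922/54813695)·1 = 1 ✓
b·c: 27978946/177338425·11/4 + (-23184792/274068475)·(-167/72) + (-2291922/54813695)·28/9 = 1/2 ✓
b·c²: 27978946/177338425·121/16 + (-23184792/274068475)·27889/5184 + (-2291922/54813695)·784/81 = 1/3 ✓
b·Ac: (-23184792/274068475)·(-165/32) + (-2291922/54813695)·4177/648 = 1/6 ✓
b·c³: 27978946/177338425·1331/64 + (-23184792/274068475)·(-4657463/373248) + (-2291922/54813695)·21952/729 = 17147614081/5571650880 ≠ 1/4 ⇒ order 3.
b·(c∘Ac): (-23184792/274068475)·9185/768 + (-2291922/54813695)·29239/1458 = -5154469343/2785825440 ≠ 1/8
b·Ac²: (-23184792/274068475)·(-1815/128) + (-2291922/54813695)·1253731/46656 = 719286353/9471806496 ≠ 1/12
b·A²c: (-2291922/54813695)·(-385/96) = 29412999/175403824 ≠ 1/24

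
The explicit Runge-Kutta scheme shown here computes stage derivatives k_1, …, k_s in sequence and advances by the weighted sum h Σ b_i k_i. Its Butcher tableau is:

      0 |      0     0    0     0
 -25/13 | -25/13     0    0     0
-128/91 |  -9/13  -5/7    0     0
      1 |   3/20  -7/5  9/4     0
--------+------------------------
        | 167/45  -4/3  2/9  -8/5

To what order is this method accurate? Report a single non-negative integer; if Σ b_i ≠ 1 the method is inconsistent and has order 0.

1

b = (167/45, -4/3, 2/9, -8/5)
c = (0, -25/13, -128/91, 1)
Ac = (0, 0, 125/91, -43/91)
Σ b_i: 167/45·1 + (-4/3)·1 + 2/9·1 + (-8/5)·1 = 1 ✓
b·c: (-4/3)·(-25/13) + 2/9·(-128/91) + (-8/5)·1 = 2668/4095 ≠ 1/2 ⇒ order 1.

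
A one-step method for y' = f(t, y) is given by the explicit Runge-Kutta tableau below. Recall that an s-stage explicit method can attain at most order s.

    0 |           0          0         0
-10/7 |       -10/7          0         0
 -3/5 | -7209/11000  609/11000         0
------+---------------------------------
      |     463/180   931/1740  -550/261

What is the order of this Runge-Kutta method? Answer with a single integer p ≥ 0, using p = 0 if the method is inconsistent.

3

b = (463/180, 931/1740, -550/261)
c = (0, -10/7, -3/5)
Ac = (0, 0, -87/1100)
Σ b_i: 463/180·1 + 931/1740·1 + (-550/261)·1 = 1 ✓
b·c: 931/1740·(-10/7) + (-550/261)·(-3/5) = 1/2 ✓
b·c²: 931/1740·100/49 + (-550/261)·9/25 = 1/3 ✓
b·Ac: (-550/261)·(-87/1100) = 1/6 ✓; 3 stages ⇒ order 3.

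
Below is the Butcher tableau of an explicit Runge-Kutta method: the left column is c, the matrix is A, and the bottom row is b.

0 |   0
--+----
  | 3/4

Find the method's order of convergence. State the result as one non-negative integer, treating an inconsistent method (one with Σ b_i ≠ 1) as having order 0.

0

b = (3/4)
c = (0)
Σ b_i: 3/4·1 = 3/4 ≠ 1 ⇒ order 0.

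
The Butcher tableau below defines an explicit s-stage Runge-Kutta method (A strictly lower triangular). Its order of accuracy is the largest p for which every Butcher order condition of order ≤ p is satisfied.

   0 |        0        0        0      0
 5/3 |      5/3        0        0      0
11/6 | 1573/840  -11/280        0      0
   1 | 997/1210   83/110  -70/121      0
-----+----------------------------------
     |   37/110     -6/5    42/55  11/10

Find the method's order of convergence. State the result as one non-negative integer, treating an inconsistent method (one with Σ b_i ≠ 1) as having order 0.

4

b = (37/110, -6/5, 42/55, 11/10)
c = (0, 5/3, 11/6, 1)
Ac = (0, 0, -11/168, 13/66)
Σ b_i: 37/110·1 + (-6/5)·1 + 42/55·1 + 11/10·1 = 1 ✓
b·c: (-6/5)·5/3 + 42/55·11/6 + 11/10·1 = 1/2 ✓
b·c²: (-6/5)·25/9 + 42/55·121/36 + 11/10·1 = 1/3 ✓
b·Ac: 42/55·(-11/168) + 11/10·13/66 = 1/6 ✓
b·c³: (-6/5)·125/27 + 42/55·1331/216 + 11/10·1 = 1/4 ✓
b·(c∘Ac): 42/55·(-121/1008) + 11/10·13/66 = 1/8 ✓
b·Ac²: 42/55·(-55/504) + 11/10·5/33 = 1/12 ✓
b·A²c: 11/10·5/132 = 1/24 ✓; 4 stages ⇒ order 4.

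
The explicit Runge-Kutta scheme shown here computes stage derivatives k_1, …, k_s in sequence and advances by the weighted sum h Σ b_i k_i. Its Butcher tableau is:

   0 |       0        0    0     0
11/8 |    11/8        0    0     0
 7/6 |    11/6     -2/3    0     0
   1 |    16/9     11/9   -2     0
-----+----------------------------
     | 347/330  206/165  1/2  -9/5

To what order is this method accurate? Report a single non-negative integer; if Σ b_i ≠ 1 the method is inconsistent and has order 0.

b = (347/330, 206/165, 1/2, -9/5)
c = (0, 11/8, 7/6, 1)
Ac = (0, 0, -11/12, -47/72)
Σ b_i: 347/330·1 + 206/165·1 + 1/2·1 + (-9/5)·1 = 1 ✓
b·c: 206/165·11/8 + 1/2·7/6 + (-9/5)·1 = 1/2 ✓
b·c²: 206/165·121/64 + 1/2·49/36 + (-9/5)·1 = 1787/1440 ≠ 1/3 ⇒ order 2.
b·Ac: 1/2·(-11/12) + (-9/5)·(-47/72) = 43/60 ≠ 1/6

2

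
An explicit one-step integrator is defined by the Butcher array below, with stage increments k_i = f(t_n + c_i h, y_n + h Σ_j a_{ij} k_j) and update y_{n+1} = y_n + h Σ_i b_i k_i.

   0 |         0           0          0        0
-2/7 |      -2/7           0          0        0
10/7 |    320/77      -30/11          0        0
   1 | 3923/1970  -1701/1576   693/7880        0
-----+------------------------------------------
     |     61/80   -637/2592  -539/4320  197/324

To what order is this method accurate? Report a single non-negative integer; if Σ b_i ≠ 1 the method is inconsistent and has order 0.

b = (61/80, -637/2592, -539/4320, 197/324)
c = (0, -2/7, 10/7, 1)
Ac = (0, 0, 60/77, 171/394)
Σ b_i: 61/80·1 + (-637/2592)·1 + (-539/4320)·1 + 197/324·1 = 1 ✓
b·c: (-637/2592)·(-2/7) + (-539/4320)·10/7 + 197/324·1 = 1/2 ✓
b·c²: (-637/2592)·4/49 + (-539/4320)·100/49 + 197/324·1 = 1/3 ✓
b·Ac: (-539/4320)·60/77 + 197/324·171/394 = 1/6 ✓
b·c³: (-637/2592)·(-8/343) + (-539/4320)·1000/343 + 197/324·1 = 1/4 ✓
b·(c∘Ac): (-539/4320)·600/539 + 197/324·171/394 = 1/8 ✓
b·Ac²: (-539/4320)·(-120/539) + 197/324·18/197 = 1/12 ✓
b·A²c: 197/324·27/394 = 1/24 ✓; 4 stages ⇒ order 4.

4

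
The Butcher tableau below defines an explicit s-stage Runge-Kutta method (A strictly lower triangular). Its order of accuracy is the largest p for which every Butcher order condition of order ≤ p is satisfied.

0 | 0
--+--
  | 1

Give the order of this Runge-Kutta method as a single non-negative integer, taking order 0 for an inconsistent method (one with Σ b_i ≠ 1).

b = (1)
c = (0)
Σ b_i: 1·1 = 1 ✓; 1 stage ⇒ order 1.

1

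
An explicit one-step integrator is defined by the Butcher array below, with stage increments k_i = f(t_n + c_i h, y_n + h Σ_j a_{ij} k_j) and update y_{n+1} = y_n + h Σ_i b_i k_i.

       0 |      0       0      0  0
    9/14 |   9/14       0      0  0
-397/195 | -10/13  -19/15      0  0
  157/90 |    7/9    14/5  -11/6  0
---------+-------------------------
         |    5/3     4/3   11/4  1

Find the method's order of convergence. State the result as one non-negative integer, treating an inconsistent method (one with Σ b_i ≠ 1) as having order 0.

b = (5/3, 4/3, 11/4, 1)
c = (0, 9/14, -397/195, 157/90)
Ac = (0, 0, -57/70, 6473/1170)
Σ b_i: 5/3·1 + 4/3·1 + 11/4·1 + 1·1 = 27/4 ≠ 1 ⇒ order 0.

0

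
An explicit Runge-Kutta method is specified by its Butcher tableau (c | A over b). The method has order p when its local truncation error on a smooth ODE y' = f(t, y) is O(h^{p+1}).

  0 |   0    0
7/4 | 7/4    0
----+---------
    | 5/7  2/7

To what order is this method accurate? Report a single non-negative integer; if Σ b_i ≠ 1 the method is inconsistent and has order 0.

2

b = (5/7, 2/7)
c = (0, 7/4)
Σ b_i: 5/7·1 + 2/7·1 = 1 ✓
b·c: 2/7·7/4 = 1/2 ✓; 2 stages ⇒ order 2.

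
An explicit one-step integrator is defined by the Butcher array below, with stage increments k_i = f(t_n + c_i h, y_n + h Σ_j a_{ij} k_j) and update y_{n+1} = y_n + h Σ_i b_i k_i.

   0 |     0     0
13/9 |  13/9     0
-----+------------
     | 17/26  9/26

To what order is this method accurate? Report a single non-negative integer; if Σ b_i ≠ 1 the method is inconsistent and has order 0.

b = (17/26, 9/26)
c = (0, 13/9)
Σ b_i: 17/26·1 + 9/26·1 = 1 ✓
b·c: 9/26·13/9 = 1/2 ✓; 2 stages ⇒ order 2.

2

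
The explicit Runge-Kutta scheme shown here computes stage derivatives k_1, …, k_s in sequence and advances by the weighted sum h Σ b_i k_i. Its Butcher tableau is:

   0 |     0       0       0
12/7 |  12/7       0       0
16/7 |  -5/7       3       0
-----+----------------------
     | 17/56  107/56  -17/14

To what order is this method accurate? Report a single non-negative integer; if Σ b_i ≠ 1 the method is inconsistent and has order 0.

b = (17/56, 107/56, -17/14)
c = (0, 12/7, 16/7)
Ac = (0, 0, 36/7)
Σ b_i: 17/56·1 + 107/56·1 + (-17/14)·1 = 1 ✓
b·c: 107/56·12/7 + (-17/14)·16/7 = 1/2 ✓
b·c²: 107/56·144/49 + (-17/14)·256/49 = -250/343 ≠ 1/3 ⇒ order 2.
b·Ac: (-17/14)·36/7 = -306/49 ≠ 1/6

2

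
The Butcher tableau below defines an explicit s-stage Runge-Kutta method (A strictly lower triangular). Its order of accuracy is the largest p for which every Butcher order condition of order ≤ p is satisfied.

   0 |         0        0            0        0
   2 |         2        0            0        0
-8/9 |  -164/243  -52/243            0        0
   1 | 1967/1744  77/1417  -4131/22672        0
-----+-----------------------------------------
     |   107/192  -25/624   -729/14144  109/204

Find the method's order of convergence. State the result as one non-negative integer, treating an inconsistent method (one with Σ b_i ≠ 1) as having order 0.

b = (107/192, -25/624, -729/14144, 109/204)
c = (0, 2, -8/9, 1)
Ac = (0, 0, -104/243, 59/218)
Σ b_i: 107/192·1 + (-25/624)·1 + (-729/14144)·1 + 109/204·1 = 1 ✓
b·c: (-25/624)·2 + (-729/14144)·(-8/9) + 109/204·1 = 1/2 ✓
b·c²: (-25/624)·4 + (-729/14144)·64/81 + 109/204·1 = 1/3 ✓
b·Ac: (-729/14144)·(-104/243) + 109/204·59/218 = 1/6 ✓
b·c³: (-25/624)·8 + (-729/14144)·(-512/729) + 109/204·1 = 1/4 ✓
b·(c∘Ac): (-729/14144)·832/2187 + 109/204·59/218 = 1/8 ✓
b·Ac²: (-729/14144)·(-208/243) + 109/204·8/109 = 1/12 ✓
b·A²c: 109/204·17/218 = 1/24 ✓; 4 stages ⇒ order 4.

4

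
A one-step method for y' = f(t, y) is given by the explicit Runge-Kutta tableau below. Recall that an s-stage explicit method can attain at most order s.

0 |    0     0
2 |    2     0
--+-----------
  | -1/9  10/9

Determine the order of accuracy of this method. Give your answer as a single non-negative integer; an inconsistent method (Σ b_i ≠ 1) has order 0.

1

b = (-1/9, 10/9)
c = (0, 2)
Σ b_i: (-1/9)·1 + 10/9·1 = 1 ✓
b·c: 10/9·2 = 20/9 ≠ 1/2 ⇒ order 1.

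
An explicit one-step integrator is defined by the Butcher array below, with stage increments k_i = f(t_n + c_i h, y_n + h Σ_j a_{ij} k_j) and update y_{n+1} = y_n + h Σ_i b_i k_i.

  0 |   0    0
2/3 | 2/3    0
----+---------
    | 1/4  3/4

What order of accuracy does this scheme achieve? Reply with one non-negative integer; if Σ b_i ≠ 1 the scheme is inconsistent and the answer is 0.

2

b = (1/4, 3/4)
c = (0, 2/3)
Σ b_i: 1/4·1 + 3/4·1 = 1 ✓
b·c: 3/4·2/3 = 1/2 ✓; 2 stages ⇒ order 2.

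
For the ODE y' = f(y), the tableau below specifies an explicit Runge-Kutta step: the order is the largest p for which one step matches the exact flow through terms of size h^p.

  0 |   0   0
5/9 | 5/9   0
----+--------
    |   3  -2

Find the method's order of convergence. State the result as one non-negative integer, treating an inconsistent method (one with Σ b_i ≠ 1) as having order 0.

b = (3, -2)
c = (0, 5/9)
Σ b_i: 3·1 + (-2)·1 = 1 ✓
b·c: (-2)·5/9 = -10/9 ≠ 1/2 ⇒ order 1.

1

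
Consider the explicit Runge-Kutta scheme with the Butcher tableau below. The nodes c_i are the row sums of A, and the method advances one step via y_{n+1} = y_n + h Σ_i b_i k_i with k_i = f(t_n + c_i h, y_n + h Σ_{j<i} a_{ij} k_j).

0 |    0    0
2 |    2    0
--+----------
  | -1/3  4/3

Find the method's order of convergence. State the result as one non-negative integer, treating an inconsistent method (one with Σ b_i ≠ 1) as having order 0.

b = (-1/3, 4/3)
c = (0, 2)
Σ b_i: (-1/3)·1 + 4/3·1 = 1 ✓
b·c: 4/3·2 = 8/3 ≠ 1/2 ⇒ order 1.

1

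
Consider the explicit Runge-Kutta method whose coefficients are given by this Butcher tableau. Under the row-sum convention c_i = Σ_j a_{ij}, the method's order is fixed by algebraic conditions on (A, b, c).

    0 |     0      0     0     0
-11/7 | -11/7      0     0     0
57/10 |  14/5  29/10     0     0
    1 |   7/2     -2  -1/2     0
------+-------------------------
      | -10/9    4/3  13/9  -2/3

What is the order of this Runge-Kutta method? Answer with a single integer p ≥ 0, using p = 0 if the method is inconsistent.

1

b = (-10/9, 4/3, 13/9, -2/3)
c = (0, -11/7, 57/10, 1)
Ac = (0, 0, -319/70, 41/140)
Σ b_i: (-10/9)·1 + 4/3·1 + 13/9·1 + (-2/3)·1 = 1 ✓
b·c: 4/3·(-11/7) + 13/9·57/10 + (-2/3)·1 = 383/70 ≠ 1/2 ⇒ order 1.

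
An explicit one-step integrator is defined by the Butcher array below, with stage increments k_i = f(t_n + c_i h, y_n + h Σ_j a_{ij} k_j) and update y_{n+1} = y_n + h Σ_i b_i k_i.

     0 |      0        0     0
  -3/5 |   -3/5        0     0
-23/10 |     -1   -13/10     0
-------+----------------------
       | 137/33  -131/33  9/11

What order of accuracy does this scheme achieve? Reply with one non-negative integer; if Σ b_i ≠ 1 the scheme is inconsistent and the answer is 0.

2

b = (137/33, -131/33, 9/11)
c = (0, -3/5, -23/10)
Ac = (0, 0, 39/50)
Σ b_i: 137/33·1 + (-131/33)·1 + 9/11·1 = 1 ✓
b·c: (-131/33)·(-3/5) + 9/11·(-23/10) = 1/2 ✓
b·c²: (-131/33)·9/25 + 9/11·529/100 = 3189/1100 ≠ 1/3 ⇒ order 2.
b·Ac: 9/11·39/50 = 351/550 ≠ 1/6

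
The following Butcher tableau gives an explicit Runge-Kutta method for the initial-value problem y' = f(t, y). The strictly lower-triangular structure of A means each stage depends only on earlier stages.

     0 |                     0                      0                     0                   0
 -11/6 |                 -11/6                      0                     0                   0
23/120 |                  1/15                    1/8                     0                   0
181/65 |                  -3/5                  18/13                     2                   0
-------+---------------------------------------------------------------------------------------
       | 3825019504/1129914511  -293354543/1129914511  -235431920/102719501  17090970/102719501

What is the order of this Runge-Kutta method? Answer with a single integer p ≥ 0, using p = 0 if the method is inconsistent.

b = (3825019504/1129914511, -293354543/1129914511, -235431920/102719501, 17090970/102719501)
c = (0, -11/6, 23/120, 181/65)
Ac = (0, 0, -11/48, -1681/780)
Σ b_i: 3825019504/1129914511·1 + (-293354543/1129914511)·1 + (-235431920/102719501)·1 + 17090970/102719501·1 = 1 ✓
b·c: (-293354543/1129914511)·(-11/6) + (-235431920/102719501)·23/120 + 17090970/102719501·181/65 = 1/2 ✓
b·c²: (-293354543/1129914511)·121/36 + (-235431920/102719501)·529/14400 + 17090970/102719501·32761/4225 = 1/3 ✓
b·Ac: (-235431920/102719501)·(-11/48) + 17090970/102719501·(-1681/780) = 1/6 ✓
b·c³: (-293354543/1129914511)·(-1331/216) + (-235431920/102719501)·12167/1728000 + 17090970/102719501·5929741/274625 = 9953531850853/1922909058720 ≠ 1/4 ⇒ order 3.
b·(c∘Ac): (-235431920/102719501)·(-253/5760) + 17090970/102719501·(-304261/50700) = -33201130681/36979020360 ≠ 1/8
b·Ac²: (-235431920/102719501)·121/288 + 17090970/102719501·442477/93600 = -13046147087/73958040720 ≠ 1/12
b·A²c: 17090970/102719501·(-11/24) = -31333445/410878004 ≠ 1/24

3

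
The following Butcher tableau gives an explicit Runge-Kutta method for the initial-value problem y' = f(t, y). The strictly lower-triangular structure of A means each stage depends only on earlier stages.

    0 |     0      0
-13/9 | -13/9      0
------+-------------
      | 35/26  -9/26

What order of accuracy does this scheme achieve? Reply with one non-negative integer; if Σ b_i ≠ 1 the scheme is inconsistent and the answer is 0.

b = (35/26, -9/26)
c = (0, -13/9)
Σ b_i: 35/26·1 + (-9/26)·1 = 1 ✓
b·c: (-9/26)·(-13/9) = 1/2 ✓; 2 stages ⇒ order 2.

2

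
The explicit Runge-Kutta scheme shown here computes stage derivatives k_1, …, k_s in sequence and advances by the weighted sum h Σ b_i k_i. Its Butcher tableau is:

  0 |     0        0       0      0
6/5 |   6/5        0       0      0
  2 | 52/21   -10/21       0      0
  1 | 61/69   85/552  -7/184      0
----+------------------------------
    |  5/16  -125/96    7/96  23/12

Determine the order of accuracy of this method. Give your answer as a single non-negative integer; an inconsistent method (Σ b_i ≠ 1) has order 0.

b = (5/16, -125/96, 7/96, 23/12)
c = (0, 6/5, 2, 1)
Ac = (0, 0, -4/7, 5/46)
Σ b_i: 5/16·1 + (-125/96)·1 + 7/96·1 + 23/12·1 = 1 ✓
b·c: (-125/96)·6/5 + 7/96·2 + 23/12·1 = 1/2 ✓
b·c²: (-125/96)·36/25 + 7/96·4 + 23/12·1 = 1/3 ✓
b·Ac: 7/96·(-4/7) + 23/12·5/46 = 1/6 ✓
b·c³: (-125/96)·216/125 + 7/96·8 + 23/12·1 = 1/4 ✓
b·(c∘Ac): 7/96·(-8/7) + 23/12·5/46 = 1/8 ✓
b·Ac²: 7/96·(-24/35) + 23/12·8/115 = 1/12 ✓
b·A²c: 23/12·1/46 = 1/24 ✓; 4 stages ⇒ order 4.

4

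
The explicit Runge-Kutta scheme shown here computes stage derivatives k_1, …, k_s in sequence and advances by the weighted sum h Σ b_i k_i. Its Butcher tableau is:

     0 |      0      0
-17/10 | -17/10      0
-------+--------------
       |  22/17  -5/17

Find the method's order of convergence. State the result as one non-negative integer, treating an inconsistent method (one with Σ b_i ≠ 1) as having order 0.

2

b = (22/17, -5/17)
c = (0, -17/10)
Σ b_i: 22/17·1 + (-5/17)·1 = 1 ✓
b·c: (-5/17)·(-17/10) = 1/2 ✓; 2 stages ⇒ order 2.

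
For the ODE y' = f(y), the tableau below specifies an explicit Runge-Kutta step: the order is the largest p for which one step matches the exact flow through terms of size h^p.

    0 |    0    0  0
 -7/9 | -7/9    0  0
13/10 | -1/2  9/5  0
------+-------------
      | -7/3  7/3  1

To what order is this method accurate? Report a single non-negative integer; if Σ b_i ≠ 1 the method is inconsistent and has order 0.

b = (-7/3, 7/3, 1)
c = (0, -7/9, 13/10)
Ac = (0, 0, -7/5)
Σ b_i: (-7/3)·1 + 7/3·1 + 1·1 = 1 ✓
b·c: 7/3·(-7/9) + 1·13/10 = -139/270 ≠ 1/2 ⇒ order 1.

1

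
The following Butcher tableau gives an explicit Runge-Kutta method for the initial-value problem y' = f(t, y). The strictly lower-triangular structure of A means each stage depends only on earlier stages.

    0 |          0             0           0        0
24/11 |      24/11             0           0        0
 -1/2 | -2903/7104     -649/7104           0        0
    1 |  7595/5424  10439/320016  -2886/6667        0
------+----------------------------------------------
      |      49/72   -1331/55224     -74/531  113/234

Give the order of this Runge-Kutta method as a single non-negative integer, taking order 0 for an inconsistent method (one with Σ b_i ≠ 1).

b = (49/72, -1331/55224, -74/531, 113/234)
c = (0, 24/11, -1/2, 1)
Ac = (0, 0, -59/296, 65/226)
Σ b_i: 49/72·1 + (-1331/55224)·1 + (-74/531)·1 + 113/234·1 = 1 ✓
b·c: (-1331/55224)·24/11 + (-74/531)·(-1/2) + 113/234·1 = 1/2 ✓
b·c²: (-1331/55224)·576/121 + (-74/531)·1/4 + 113/234·1 = 1/3 ✓
b·Ac: (-74/531)·(-59/296) + 113/234·65/226 = 1/6 ✓
b·c³: (-1331/55224)·13824/1331 + (-74/531)·(-1/8) + 113/234·1 = 1/4 ✓
b·(c∘Ac): (-74/531)·59/592 + 113/234·65/226 = 1/8 ✓
b·Ac²: (-74/531)·(-177/407) + 113/234·117/2486 = 1/12 ✓
b·A²c: 113/234·39/452 = 1/24 ✓; 4 stages ⇒ order 4.

4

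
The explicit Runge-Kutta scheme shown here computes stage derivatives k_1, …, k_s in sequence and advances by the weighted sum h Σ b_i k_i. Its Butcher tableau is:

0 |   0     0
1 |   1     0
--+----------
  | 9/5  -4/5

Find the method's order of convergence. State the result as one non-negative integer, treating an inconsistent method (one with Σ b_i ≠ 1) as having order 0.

1

b = (9/5, -4/5)
c = (0, 1)
Σ b_i: 9/5·1 + (-4/5)·1 = 1 ✓
b·c: (-4/5)·1 = -4/5 ≠ 1/2 ⇒ order 1.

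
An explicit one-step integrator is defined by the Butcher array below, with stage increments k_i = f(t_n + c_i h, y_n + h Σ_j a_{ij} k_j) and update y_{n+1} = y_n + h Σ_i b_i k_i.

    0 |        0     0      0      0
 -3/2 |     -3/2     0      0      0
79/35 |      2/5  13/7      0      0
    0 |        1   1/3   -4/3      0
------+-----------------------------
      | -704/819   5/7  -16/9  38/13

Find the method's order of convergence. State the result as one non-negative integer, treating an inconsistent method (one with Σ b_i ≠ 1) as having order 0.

1

b = (-704/819, 5/7, -16/9, 38/13)
c = (0, -3/2, 79/35, 0)
Ac = (0, 0, -39/14, -737/210)
Σ b_i: (-704/819)·1 + 5/7·1 + (-16/9)·1 + 38/13·1 = 1 ✓
b·c: 5/7·(-3/2) + (-16/9)·79/35 = -3203/630 ≠ 1/2 ⇒ order 1.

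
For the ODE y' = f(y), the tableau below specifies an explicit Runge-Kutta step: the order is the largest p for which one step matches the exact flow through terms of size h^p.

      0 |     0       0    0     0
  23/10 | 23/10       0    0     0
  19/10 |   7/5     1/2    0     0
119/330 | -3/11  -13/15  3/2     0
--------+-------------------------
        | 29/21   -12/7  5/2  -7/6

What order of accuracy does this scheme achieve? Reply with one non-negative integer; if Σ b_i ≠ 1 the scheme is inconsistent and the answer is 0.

1

b = (29/21, -12/7, 5/2, -7/6)
c = (0, 23/10, 19/10, 119/330)
Ac = (0, 0, 23/20, 257/300)
Σ b_i: 29/21·1 + (-12/7)·1 + 5/2·1 + (-7/6)·1 = 1 ✓
b·c: (-12/7)·23/10 + 5/2·19/10 + (-7/6)·119/330 = 1339/3465 ≠ 1/2 ⇒ order 1.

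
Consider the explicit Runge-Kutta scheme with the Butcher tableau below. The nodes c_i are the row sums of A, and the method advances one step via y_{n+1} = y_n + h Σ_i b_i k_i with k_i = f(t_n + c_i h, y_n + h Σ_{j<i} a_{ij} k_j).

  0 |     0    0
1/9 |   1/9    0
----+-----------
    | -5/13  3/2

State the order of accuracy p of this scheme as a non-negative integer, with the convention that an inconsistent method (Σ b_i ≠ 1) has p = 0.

0

b = (-5/13, 3/2)
c = (0, 1/9)
Σ b_i: (-5/13)·1 + 3/2·1 = 29/26 ≠ 1 ⇒ order 0.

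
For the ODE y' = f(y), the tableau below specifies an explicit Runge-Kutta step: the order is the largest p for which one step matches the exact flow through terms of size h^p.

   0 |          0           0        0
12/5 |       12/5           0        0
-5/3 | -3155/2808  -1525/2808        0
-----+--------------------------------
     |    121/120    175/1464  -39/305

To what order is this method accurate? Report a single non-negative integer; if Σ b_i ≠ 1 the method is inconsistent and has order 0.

b = (121/120, 175/1464, -39/305)
c = (0, 12/5, -5/3)
Ac = (0, 0, -305/234)
Σ b_i: 121/120·1 + 175/1464·1 + (-39/305)·1 = 1 ✓
b·c: 175/1464·12/5 + (-39/305)·(-5/3) = 1/2 ✓
b·c²: 175/1464·144/25 + (-39/305)·25/9 = 1/3 ✓
b·Ac: (-39/305)·(-305/234) = 1/6 ✓; 3 stages ⇒ order 3.

3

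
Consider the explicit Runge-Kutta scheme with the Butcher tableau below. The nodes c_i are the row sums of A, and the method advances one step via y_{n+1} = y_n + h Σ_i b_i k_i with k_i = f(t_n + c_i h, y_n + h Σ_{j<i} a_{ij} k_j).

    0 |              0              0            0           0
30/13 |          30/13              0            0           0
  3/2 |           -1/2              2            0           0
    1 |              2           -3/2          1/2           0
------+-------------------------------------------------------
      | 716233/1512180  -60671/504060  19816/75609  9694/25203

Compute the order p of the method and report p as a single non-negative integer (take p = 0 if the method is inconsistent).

b = (716233/1512180, -60671/504060, 19816/75609, 9694/25203)
c = (0, 30/13, 3/2, 1)
Ac = (0, 0, 60/13, -141/52)
Σ b_i: 716233/1512180·1 + (-60671/504060)·1 + 19816/75609·1 + 9694/25203·1 = 1 ✓
b·c: (-60671/504060)·30/13 + 19816/75609·3/2 + 9694/25203·1 = 1/2 ✓
b·c²: (-60671/504060)·900/169 + 19816/75609·9/4 + 9694/25203·1 = 1/3 ✓
b·Ac: 19816/75609·60/13 + 9694/25203·(-141/52) = 1/6 ✓
b·c³: (-60671/504060)·27000/2197 + 19816/75609·27/8 + 9694/25203·1 = -68819/327639 ≠ 1/4 ⇒ order 3.
b·(c∘Ac): 19816/75609·90/13 + 9694/25203·(-141/52) = 168511/218426 ≠ 1/8
b·Ac²: 19816/75609·1800/169 + 9694/25203·(-9279/1352) = 66233/436852 ≠ 1/12
b·A²c: 9694/25203·30/13 = 96940/109213 ≠ 1/24

3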